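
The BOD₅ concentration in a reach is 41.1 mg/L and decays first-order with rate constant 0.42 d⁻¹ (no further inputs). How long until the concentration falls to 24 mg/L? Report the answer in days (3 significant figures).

t = ln(C₀/C)/k = ln(41.1/24)/0.42 = 0.538/0.42 = 1.281 d.

1.28 d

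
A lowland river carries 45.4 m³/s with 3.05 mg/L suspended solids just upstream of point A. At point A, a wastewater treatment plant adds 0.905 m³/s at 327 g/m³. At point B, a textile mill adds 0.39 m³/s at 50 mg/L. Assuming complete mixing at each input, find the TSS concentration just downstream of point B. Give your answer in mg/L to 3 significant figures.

9.72 mg/L

After input A: C = (45.4·3.05 + 0.905·327) / 46.3 = 9.381 mg/L.
After input B: C = (46.3·9.381 + 0.39·50) / 46.7 = 9.721 mg/L.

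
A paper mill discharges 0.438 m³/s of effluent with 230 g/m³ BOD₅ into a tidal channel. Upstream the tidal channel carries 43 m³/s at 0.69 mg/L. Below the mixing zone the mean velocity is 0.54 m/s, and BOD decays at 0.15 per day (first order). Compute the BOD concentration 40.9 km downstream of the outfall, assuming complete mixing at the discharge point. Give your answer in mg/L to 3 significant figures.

2.63 mg/L

After complete mixing, C₀ = (0.438·230 + 43·0.69) / 43.44 = 3.002 mg/L.
Travel time t = 4.09e+04 m / 0.54 m/s = 7.574e+04 s = 0.8766 d.
C = 3.002·exp(−0.15·0.8766) = 3.002·0.8768 = 2.632 mg/L.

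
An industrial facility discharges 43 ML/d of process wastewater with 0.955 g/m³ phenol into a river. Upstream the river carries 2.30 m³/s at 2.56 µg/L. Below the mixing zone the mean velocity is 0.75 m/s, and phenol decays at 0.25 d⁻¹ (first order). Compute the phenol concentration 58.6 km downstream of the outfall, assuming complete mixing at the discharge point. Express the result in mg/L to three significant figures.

0.137 mg/L

43 ML/d = 0.4977 m³/s.
2.56 µg/L = 0.00256 mg/L.
After complete mixing, C₀ = (0.4977·0.955 + 2.3·0.00256) / 2.798 = 0.172 mg/L.
Travel time t = 5.86e+04 m / 0.75 m/s = 7.813e+04 s = 0.9043 d.
C = 0.172·exp(−0.25·0.9043) = 0.172·0.7977 = 0.1372 mg/L.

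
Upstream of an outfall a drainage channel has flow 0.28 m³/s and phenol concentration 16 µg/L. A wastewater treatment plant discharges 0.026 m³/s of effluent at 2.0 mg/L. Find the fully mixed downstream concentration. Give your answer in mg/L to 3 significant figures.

0.185 mg/L

16 µg/L = 0.016 mg/L.
Conservation of mass across the mixing zone: C = (0.026·2 + 0.28·0.016) / (0.026 + 0.28) = 0.05648/0.306 = 0.1846 mg/L.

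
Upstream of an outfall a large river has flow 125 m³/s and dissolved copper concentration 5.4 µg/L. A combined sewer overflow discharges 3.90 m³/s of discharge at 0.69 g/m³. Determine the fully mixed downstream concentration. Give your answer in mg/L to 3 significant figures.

0.0261 mg/L

5.4 µg/L = 0.0054 mg/L.
Conservation of mass across the mixing zone: C = (3.9·0.69 + 125·0.0054) / (3.9 + 125) = 3.366/128.9 = 0.02611 mg/L.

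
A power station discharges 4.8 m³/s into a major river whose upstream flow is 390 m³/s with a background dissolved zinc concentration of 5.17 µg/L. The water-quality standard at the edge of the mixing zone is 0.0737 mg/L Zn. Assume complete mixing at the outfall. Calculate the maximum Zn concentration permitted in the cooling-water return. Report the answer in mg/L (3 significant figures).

5.17 µg/L = 0.00517 mg/L.
Mass balance: 0.0737·394.8 = 4.8·Cₑ + 390·0.00517.
Cₑ = (29.1 − 2.016) / 4.8 = 5.642 mg/L.

5.64 mg/L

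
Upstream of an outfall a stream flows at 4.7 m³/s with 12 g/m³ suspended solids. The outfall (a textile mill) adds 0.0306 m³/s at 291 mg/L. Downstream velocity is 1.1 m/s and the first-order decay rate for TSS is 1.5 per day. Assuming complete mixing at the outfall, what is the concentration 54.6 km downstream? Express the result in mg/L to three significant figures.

5.83 mg/L

After complete mixing, C₀ = (0.0306·291 + 4.7·12) / 4.731 = 13.8 mg/L.
Travel time t = 5.46e+04 m / 1.1 m/s = 4.964e+04 s = 0.5745 d.
C = 13.8·exp(−1.5·0.5745) = 13.8·0.4224 = 5.831 mg/L.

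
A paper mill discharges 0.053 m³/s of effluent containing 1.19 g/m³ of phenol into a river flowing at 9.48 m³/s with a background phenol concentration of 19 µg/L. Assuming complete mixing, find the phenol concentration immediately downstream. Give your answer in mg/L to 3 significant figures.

19 µg/L = 0.019 mg/L.
Flow-weighted mixing gives C = (0.053·1.19 + 9.48·0.019) / (0.053 + 9.48) = 0.2432/9.533 = 0.02551 mg/L.

0.0255 mg/L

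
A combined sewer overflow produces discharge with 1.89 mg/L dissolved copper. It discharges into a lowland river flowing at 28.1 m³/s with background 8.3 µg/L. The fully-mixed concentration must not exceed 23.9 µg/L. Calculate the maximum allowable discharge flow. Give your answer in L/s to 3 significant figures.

8.3 µg/L = 0.0083 mg/L.
23.9 µg/L = 0.0239 mg/L.
Mass balance at complete mixing: C_std·(Q_w + Q_r) = Q_w·C_e + Q_r·C_b.
Rearranging, Q_w = Q_r·(C_std − C_b)/(C_e − C_std) = 28.1·(0.0239 − 0.0083) / (1.89 − 0.0239) = 0.2349 m³/s.
= 234.9 L/s.

235 L/s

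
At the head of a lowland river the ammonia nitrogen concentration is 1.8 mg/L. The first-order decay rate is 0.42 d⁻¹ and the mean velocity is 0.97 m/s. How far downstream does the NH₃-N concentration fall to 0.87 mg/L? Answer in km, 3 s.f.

145 km

From C = C₀·e^(−kt), t = ln(C₀/C)/k = ln(1.8/0.87)/0.42 = 0.727/0.42 = 1.731 d.
Distance = v·t = 0.97 m/s × 1.496e+05 s = 1.451e+05 m = 145.1 km.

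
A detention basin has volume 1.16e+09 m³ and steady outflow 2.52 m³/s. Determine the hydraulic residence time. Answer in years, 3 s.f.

14.6 yr

Q = 2.52 m³/s × 3.156e+07 s/yr = 7.953e+07 m³/yr.
Hydraulic residence time τ = V/Q = 1.16e+09/7.953e+07 = 14.59 yr.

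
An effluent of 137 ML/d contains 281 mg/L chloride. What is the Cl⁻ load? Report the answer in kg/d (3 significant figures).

38500 kg/d

137 ML/d = 1.586 m³/s.
Mass flux = Q·C = 1.586 m³/s × 281 g/m³ = 445.6 g/s.
= 445.6 g/s × 86.4 = 3.85e+04 kg/d.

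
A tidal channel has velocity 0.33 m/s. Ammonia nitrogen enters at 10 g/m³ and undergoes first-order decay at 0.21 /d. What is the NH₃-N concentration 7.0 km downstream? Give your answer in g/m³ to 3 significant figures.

9.50 g/m³

Travel time t = 7.0 km / 0.33 m/s = 7000/0.33 = 2.121e+04 s = 0.2455 d.
First-order decay: C = 10·exp(−0.21·0.2455) = 10·0.9497 = 9.497 g/m³.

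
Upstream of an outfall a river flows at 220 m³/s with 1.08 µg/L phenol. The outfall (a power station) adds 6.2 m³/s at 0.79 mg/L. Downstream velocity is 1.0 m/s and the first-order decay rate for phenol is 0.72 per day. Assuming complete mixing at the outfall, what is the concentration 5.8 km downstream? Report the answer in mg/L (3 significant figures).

1.08 µg/L = 0.00108 mg/L.
After complete mixing, C₀ = (6.2·0.79 + 220·0.00108) / 226.2 = 0.0227 mg/L.
Travel time t = 5800 m / 1.0 m/s = 5800 s = 0.06713 d.
C = 0.0227·exp(−0.72·0.06713) = 0.0227·0.9528 = 0.02163 mg/L.

0.0216 mg/L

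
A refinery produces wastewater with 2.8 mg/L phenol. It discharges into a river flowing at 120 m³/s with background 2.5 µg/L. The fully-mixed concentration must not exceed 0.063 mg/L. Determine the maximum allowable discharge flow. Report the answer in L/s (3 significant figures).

2650 L/s

2.5 µg/L = 0.0025 mg/L.
Mass balance at complete mixing: C_std·(Q_w + Q_r) = Q_w·C_e + Q_r·C_b.
Rearranging, Q_w = Q_r·(C_std − C_b)/(C_e − C_std) = 120·(0.063 − 0.0025) / (2.8 − 0.063) = 2.653 m³/s.
= 2653 L/s.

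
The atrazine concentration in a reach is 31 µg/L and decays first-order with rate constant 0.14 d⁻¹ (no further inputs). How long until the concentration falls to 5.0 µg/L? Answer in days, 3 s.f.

t = ln(C₀/C)/k = ln(31/5.0)/0.14 = 1.825/0.14 = 13.03 d.

13.0 d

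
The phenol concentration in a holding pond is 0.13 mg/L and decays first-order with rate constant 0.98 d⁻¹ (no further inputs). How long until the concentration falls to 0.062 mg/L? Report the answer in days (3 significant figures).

t = ln(C₀/C)/k = ln(0.13/0.062)/0.98 = 0.7404/0.98 = 0.7555 d.

0.756 d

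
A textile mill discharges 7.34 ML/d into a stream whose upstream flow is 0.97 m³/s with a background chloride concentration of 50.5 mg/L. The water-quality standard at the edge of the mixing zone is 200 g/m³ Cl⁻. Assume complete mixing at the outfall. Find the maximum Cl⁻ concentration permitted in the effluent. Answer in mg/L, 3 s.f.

7.34 ML/d = 0.08495 m³/s.
Mass balance: 200·1.055 = 0.08495·Cₑ + 0.97·50.5.
Cₑ = (211 − 48.98) / 0.08495 = 1907 mg/L.

1910 mg/L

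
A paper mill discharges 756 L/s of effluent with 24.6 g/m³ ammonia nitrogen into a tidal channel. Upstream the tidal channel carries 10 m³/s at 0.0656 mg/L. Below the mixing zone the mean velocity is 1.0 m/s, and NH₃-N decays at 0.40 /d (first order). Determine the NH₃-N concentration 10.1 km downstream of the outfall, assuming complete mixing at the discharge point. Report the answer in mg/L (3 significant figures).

756 L/s = 0.756 m³/s.
After complete mixing, C₀ = (0.756·24.6 + 10·0.0656) / 10.76 = 1.79 mg/L.
Travel time t = 1.01e+04 m / 1.0 m/s = 1.01e+04 s = 0.1169 d.
C = 1.79·exp(−0.40·0.1169) = 1.79·0.9543 = 1.708 mg/L.

1.71 mg/L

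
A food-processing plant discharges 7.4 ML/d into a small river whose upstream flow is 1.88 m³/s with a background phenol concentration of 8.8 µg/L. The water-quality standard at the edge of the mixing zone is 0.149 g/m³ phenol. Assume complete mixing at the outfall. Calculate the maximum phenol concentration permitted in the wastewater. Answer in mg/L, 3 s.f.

3.23 mg/L

7.4 ML/d = 0.08565 m³/s.
8.8 µg/L = 0.0088 mg/L.
Mass balance: 0.149·1.966 = 0.08565·Cₑ + 1.88·0.0088.
Cₑ = (0.2929 − 0.01654) / 0.08565 = 3.226 mg/L.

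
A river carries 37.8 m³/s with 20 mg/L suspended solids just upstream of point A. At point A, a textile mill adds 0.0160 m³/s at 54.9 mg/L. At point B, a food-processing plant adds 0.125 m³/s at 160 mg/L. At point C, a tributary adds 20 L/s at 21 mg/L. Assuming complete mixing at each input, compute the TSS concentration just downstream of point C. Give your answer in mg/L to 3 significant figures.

20.5 mg/L

After input A: C = (37.8·20 + 0.016·54.9) / 37.82 = 20.01 mg/L.
After input B: C = (37.82·20.01 + 0.125·160) / 37.94 = 20.48 mg/L.
20 L/s = 0.02 m³/s.
After input C: C = (37.94·20.48 + 0.02·21) / 37.96 = 20.48 mg/L.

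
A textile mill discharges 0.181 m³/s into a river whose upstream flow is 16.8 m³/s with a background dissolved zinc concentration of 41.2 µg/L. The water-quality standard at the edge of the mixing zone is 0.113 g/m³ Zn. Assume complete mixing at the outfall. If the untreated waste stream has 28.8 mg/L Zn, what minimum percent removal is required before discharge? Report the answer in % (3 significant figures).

41.2 µg/L = 0.0412 mg/L.
Mass balance: 0.113·16.98 = 0.181·Cₑ + 16.8·0.0412.
Cₑ = (1.919 − 0.6922) / 0.181 = 6.777 mg/L.
Required removal = 1 − 6.777/28.8 = 76.47 %.

76.5 %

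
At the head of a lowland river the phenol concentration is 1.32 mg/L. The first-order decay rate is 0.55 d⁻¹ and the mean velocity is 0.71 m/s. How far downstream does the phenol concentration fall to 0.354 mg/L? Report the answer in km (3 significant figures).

147 km

From C = C₀·e^(−kt), t = ln(C₀/C)/k = ln(1.32/0.354)/0.55 = 1.316/0.55 = 2.393 d.
Distance = v·t = 0.71 m/s × 2.067e+05 s = 1.468e+05 m = 146.8 km.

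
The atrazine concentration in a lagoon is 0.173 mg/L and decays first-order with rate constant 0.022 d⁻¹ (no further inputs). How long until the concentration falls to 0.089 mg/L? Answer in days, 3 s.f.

t = ln(C₀/C)/k = ln(0.173/0.089)/0.022 = 0.6647/0.022 = 30.21 d.

30.2 d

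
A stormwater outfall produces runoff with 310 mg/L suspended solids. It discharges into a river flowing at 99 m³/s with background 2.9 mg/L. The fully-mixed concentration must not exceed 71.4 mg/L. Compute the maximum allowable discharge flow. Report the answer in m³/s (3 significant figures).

28.4 m³/s

Mass balance at complete mixing: C_std·(Q_w + Q_r) = Q_w·C_e + Q_r·C_b.
Rearranging, Q_w = Q_r·(C_std − C_b)/(C_e − C_std) = 99·(71.4 − 2.9) / (310 − 71.4) = 28.42 m³/s.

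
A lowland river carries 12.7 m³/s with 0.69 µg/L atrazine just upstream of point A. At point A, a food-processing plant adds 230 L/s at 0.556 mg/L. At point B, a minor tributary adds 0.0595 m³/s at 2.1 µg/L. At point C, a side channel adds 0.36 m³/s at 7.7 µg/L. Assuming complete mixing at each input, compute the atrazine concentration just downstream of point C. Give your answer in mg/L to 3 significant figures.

0.69 µg/L = 0.00069 mg/L.
230 L/s = 0.23 m³/s.
After input A: C = (12.7·0.00069 + 0.23·0.556) / 12.93 = 0.01057 mg/L.
2.1 µg/L = 0.0021 mg/L.
After input B: C = (12.93·0.01057 + 0.0595·0.0021) / 12.99 = 0.01053 mg/L.
7.7 µg/L = 0.0077 mg/L.
After input C: C = (12.99·0.01053 + 0.36·0.0077) / 13.35 = 0.01045 mg/L.

0.0105 mg/L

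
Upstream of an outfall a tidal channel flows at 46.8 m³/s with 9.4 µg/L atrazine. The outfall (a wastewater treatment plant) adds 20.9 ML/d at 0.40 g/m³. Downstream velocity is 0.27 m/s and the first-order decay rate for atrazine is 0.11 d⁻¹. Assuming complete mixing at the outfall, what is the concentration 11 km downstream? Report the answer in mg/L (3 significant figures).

20.9 ML/d = 0.2419 m³/s.
9.4 µg/L = 0.0094 mg/L.
After complete mixing, C₀ = (0.2419·0.4 + 46.8·0.0094) / 47.04 = 0.01141 mg/L.
Travel time t = 1.1e+04 m / 0.27 m/s = 4.074e+04 s = 0.4715 d.
C = 0.01141·exp(−0.11·0.4715) = 0.01141·0.9495 = 0.01083 mg/L.

0.0108 mg/L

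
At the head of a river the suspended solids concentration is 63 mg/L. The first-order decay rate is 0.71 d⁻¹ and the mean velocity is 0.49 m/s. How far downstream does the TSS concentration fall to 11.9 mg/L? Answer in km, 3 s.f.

From C = C₀·e^(−kt), t = ln(C₀/C)/k = ln(63/11.9)/0.71 = 1.667/0.71 = 2.347 d.
Distance = v·t = 0.49 m/s × 2.028e+05 s = 9.938e+04 m = 99.38 km.

99.4 km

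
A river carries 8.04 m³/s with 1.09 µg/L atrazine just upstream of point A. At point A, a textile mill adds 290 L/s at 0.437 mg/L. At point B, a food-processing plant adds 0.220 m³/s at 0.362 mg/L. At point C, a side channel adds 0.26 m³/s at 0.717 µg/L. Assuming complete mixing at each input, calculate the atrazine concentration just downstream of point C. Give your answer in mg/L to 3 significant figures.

1.09 µg/L = 0.00109 mg/L.
290 L/s = 0.29 m³/s.
After input A: C = (8.04·0.00109 + 0.29·0.437) / 8.33 = 0.01627 mg/L.
After input B: C = (8.33·0.01627 + 0.22·0.362) / 8.55 = 0.02516 mg/L.
0.717 µg/L = 0.000717 mg/L.
After input C: C = (8.55·0.02516 + 0.26·0.000717) / 8.81 = 0.02444 mg/L.

0.0244 mg/L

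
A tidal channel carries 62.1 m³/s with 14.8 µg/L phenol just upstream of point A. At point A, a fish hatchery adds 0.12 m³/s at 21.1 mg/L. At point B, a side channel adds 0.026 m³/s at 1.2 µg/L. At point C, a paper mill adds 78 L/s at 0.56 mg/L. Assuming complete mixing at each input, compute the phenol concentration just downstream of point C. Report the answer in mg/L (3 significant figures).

14.8 µg/L = 0.0148 mg/L.
After input A: C = (62.1·0.0148 + 0.12·21.1) / 62.22 = 0.05547 mg/L.
1.2 µg/L = 0.0012 mg/L.
After input B: C = (62.22·0.05547 + 0.026·0.0012) / 62.25 = 0.05544 mg/L.
78 L/s = 0.078 m³/s.
After input C: C = (62.25·0.05544 + 0.078·0.56) / 62.32 = 0.05607 mg/L.

0.0561 mg/L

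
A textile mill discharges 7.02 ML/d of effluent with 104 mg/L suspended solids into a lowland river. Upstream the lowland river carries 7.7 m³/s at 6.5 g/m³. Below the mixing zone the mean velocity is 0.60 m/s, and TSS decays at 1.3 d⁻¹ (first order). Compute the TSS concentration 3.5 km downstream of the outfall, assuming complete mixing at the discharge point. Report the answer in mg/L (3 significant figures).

6.89 mg/L

7.02 ML/d = 0.08125 m³/s.
After complete mixing, C₀ = (0.08125·104 + 7.7·6.5) / 7.781 = 7.518 mg/L.
Travel time t = 3500 m / 0.60 m/s = 5833 s = 0.06752 d.
C = 7.518·exp(−1.3·0.06752) = 7.518·0.916 = 6.886 mg/L.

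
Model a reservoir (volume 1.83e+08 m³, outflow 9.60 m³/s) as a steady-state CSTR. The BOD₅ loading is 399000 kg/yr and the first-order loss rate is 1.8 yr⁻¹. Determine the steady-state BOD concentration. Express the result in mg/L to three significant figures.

Outflow Q = 9.60 m³/s × 3.156e+07 s/yr = 3.03e+08 m³/yr.
Steady-state CSTR mass balance: W = Q·C + k·V·C, so C = W/(Q + kV).
Q + kV = 3.03e+08 + 1.8·1.83e+08 = 6.324e+08 m³/yr.
C = 399000/6.324e+08 = 0.000631 kg/m³ = 0.631 mg/L.

0.631 mg/L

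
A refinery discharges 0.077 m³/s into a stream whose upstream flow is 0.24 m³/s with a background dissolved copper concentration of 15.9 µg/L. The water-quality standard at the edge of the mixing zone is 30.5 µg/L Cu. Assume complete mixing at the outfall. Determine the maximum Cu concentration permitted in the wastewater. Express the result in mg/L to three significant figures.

0.0760 mg/L

15.9 µg/L = 0.0159 mg/L.
30.5 µg/L = 0.0305 mg/L.
Mass balance: 0.0305·0.317 = 0.077·Cₑ + 0.24·0.0159.
Cₑ = (0.009669 − 0.003816) / 0.077 = 0.07601 mg/L.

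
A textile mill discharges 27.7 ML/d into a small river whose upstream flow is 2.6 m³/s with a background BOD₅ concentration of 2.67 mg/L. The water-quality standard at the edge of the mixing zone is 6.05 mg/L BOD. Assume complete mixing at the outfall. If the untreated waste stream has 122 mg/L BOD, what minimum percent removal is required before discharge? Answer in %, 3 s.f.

27.7 ML/d = 0.3206 m³/s.
Mass balance: 6.05·2.921 = 0.3206·Cₑ + 2.6·2.67.
Cₑ = (17.67 − 6.942) / 0.3206 = 33.46 mg/L.
Required removal = 1 − 33.46/122 = 72.57 %.

72.6 %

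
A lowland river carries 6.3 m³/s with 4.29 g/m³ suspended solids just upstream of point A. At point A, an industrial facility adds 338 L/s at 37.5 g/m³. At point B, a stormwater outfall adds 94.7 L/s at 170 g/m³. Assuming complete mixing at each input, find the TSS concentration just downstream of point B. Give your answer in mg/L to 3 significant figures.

338 L/s = 0.338 m³/s.
After input A: C = (6.3·4.29 + 0.338·37.5) / 6.638 = 5.981 mg/L.
94.7 L/s = 0.0947 m³/s.
After input B: C = (6.638·5.981 + 0.0947·170) / 6.733 = 8.288 mg/L.

8.29 mg/L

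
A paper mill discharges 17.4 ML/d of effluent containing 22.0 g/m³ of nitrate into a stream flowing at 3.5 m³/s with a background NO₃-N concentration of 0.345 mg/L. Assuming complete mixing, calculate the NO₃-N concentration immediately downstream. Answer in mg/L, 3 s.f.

17.4 ML/d = 0.2014 m³/s.
By mass balance at complete mixing, C = (0.2014·22 + 3.5·0.345) / (0.2014 + 3.5) = 5.638/3.701 = 1.523 mg/L.

1.52 mg/L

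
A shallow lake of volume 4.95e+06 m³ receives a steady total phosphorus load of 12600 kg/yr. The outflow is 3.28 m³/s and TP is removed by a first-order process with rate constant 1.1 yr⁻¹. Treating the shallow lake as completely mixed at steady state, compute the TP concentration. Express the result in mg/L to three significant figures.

Outflow Q = 3.28 m³/s × 3.156e+07 s/yr = 1.035e+08 m³/yr.
Steady-state CSTR mass balance: W = Q·C + k·V·C, so C = W/(Q + kV).
Q + kV = 1.035e+08 + 1.1·4.95e+06 = 1.09e+08 m³/yr.
C = 12600/1.09e+08 = 0.0001156 kg/m³ = 0.1156 mg/L.

0.116 mg/L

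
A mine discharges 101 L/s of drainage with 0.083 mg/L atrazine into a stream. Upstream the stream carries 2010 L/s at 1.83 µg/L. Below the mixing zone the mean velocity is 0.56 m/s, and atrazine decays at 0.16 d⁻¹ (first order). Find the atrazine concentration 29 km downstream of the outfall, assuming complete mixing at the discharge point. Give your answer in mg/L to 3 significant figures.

101 L/s = 0.101 m³/s.
2010 L/s = 2.01 m³/s.
1.83 µg/L = 0.00183 mg/L.
After complete mixing, C₀ = (0.101·0.083 + 2.01·0.00183) / 2.111 = 0.005714 mg/L.
Travel time t = 2.9e+04 m / 0.56 m/s = 5.179e+04 s = 0.5994 d.
C = 0.005714·exp(−0.16·0.5994) = 0.005714·0.9086 = 0.005191 mg/L.

0.00519 mg/L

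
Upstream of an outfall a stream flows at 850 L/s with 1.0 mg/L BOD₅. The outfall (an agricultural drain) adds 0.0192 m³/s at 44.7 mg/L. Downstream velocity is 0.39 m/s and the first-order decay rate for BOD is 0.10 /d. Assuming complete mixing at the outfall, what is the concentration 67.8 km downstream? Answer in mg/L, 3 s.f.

1.61 mg/L

850 L/s = 0.85 m³/s.
After complete mixing, C₀ = (0.0192·44.7 + 0.85·1) / 0.8692 = 1.965 mg/L.
Travel time t = 6.78e+04 m / 0.39 m/s = 1.738e+05 s = 2.012 d.
C = 1.965·exp(−0.10·2.012) = 1.965·0.8177 = 1.607 mg/L.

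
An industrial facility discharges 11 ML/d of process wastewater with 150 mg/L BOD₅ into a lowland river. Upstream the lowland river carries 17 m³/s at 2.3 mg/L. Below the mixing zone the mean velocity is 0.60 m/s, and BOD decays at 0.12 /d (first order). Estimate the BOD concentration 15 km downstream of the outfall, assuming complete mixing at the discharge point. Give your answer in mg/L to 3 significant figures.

3.28 mg/L

11 ML/d = 0.1273 m³/s.
After complete mixing, C₀ = (0.1273·150 + 17·2.3) / 17.13 = 3.398 mg/L.
Travel time t = 1.5e+04 m / 0.60 m/s = 2.5e+04 s = 0.2894 d.
C = 3.398·exp(−0.12·0.2894) = 3.398·0.9659 = 3.282 mg/L.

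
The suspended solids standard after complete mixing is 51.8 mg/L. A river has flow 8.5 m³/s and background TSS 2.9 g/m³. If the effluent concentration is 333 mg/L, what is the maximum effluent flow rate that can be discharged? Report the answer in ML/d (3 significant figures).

Mass balance at complete mixing: C_std·(Q_w + Q_r) = Q_w·C_e + Q_r·C_b.
Rearranging, Q_w = Q_r·(C_std − C_b)/(C_e − C_std) = 8.5·(51.8 − 2.9) / (333 − 51.8) = 1.478 m³/s.
= 127.7 ML/d.

128 ML/d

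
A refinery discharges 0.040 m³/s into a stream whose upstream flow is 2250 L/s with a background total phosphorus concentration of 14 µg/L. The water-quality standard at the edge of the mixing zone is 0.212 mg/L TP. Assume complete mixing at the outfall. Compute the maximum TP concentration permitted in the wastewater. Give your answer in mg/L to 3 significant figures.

2250 L/s = 2.25 m³/s.
14 µg/L = 0.014 mg/L.
Mass balance: 0.212·2.29 = 0.04·Cₑ + 2.25·0.014.
Cₑ = (0.4855 − 0.0315) / 0.04 = 11.35 mg/L.

11.3 mg/L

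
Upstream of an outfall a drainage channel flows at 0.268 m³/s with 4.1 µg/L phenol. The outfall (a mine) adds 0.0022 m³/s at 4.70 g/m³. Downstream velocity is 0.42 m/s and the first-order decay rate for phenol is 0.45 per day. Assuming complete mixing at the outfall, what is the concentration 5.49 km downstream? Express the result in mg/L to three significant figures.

0.0395 mg/L

4.1 µg/L = 0.0041 mg/L.
After complete mixing, C₀ = (0.0022·4.7 + 0.268·0.0041) / 0.2702 = 0.04233 mg/L.
Travel time t = 5490 m / 0.42 m/s = 1.307e+04 s = 0.1513 d.
C = 0.04233·exp(−0.45·0.1513) = 0.04233·0.9342 = 0.03955 mg/L.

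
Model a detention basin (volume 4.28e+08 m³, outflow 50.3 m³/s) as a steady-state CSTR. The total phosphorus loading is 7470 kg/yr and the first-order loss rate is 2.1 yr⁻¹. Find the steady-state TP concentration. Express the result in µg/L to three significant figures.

3.00 µg/L

Outflow Q = 50.3 m³/s × 3.156e+07 s/yr = 1.587e+09 m³/yr.
Steady-state CSTR mass balance: W = Q·C + k·V·C, so C = W/(Q + kV).
Q + kV = 1.587e+09 + 2.1·4.28e+08 = 2.486e+09 m³/yr.
C = 7470/2.486e+09 = 3.005e-06 kg/m³ = 0.003005 mg/L = 3.005 µg/L.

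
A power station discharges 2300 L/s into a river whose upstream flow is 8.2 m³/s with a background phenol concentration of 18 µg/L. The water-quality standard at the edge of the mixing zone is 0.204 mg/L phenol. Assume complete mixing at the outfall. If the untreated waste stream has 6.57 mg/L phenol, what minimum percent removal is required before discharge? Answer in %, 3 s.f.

86.8 %

2300 L/s = 2.3 m³/s.
18 µg/L = 0.018 mg/L.
Mass balance: 0.204·10.5 = 2.3·Cₑ + 8.2·0.018.
Cₑ = (2.142 − 0.1476) / 2.3 = 0.8671 mg/L.
Required removal = 1 − 0.8671/6.57 = 86.8 %.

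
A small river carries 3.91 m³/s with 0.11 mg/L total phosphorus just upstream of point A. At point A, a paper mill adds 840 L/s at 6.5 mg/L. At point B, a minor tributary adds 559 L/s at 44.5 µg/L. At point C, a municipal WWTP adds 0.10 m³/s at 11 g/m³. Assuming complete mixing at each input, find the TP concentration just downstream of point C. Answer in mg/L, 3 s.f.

840 L/s = 0.84 m³/s.
After input A: C = (3.91·0.11 + 0.84·6.5) / 4.75 = 1.24 mg/L.
559 L/s = 0.559 m³/s.
44.5 µg/L = 0.0445 mg/L.
After input B: C = (4.75·1.24 + 0.559·0.0445) / 5.309 = 1.114 mg/L.
After input C: C = (5.309·1.114 + 0.1·11) / 5.409 = 1.297 mg/L.

1.30 mg/L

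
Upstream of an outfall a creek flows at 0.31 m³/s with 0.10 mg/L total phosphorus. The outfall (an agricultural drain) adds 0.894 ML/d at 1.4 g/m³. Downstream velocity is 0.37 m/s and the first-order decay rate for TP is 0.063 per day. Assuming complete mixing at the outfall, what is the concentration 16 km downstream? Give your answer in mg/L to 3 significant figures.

0.894 ML/d = 0.01035 m³/s.
After complete mixing, C₀ = (0.01035·1.4 + 0.31·0.1) / 0.3203 = 0.142 mg/L.
Travel time t = 1.6e+04 m / 0.37 m/s = 4.324e+04 s = 0.5005 d.
C = 0.142·exp(−0.063·0.5005) = 0.142·0.969 = 0.1376 mg/L.

0.138 mg/L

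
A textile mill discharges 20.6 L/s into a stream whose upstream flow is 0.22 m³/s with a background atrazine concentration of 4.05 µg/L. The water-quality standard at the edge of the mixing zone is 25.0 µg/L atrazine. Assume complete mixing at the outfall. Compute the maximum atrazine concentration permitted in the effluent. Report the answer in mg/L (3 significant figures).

0.249 mg/L

20.6 L/s = 0.0206 m³/s.
4.05 µg/L = 0.00405 mg/L.
25.0 µg/L = 0.025 mg/L.
Mass balance: 0.025·0.2406 = 0.0206·Cₑ + 0.22·0.00405.
Cₑ = (0.006015 − 0.000891) / 0.0206 = 0.2487 mg/L.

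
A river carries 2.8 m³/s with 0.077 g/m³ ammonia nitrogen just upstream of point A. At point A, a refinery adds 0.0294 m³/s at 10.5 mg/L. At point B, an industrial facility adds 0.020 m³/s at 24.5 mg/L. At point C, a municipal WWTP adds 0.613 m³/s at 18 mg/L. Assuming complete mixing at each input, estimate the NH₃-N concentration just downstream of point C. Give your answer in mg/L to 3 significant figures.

After input A: C = (2.8·0.077 + 0.0294·10.5) / 2.829 = 0.1853 mg/L.
After input B: C = (2.829·0.1853 + 0.02·24.5) / 2.849 = 0.356 mg/L.
After input C: C = (2.849·0.356 + 0.613·18) / 3.462 = 3.48 mg/L.

3.48 mg/L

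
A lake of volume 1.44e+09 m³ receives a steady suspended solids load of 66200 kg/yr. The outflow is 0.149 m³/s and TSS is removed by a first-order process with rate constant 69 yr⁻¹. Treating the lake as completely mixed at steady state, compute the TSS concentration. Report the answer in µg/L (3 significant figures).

Outflow Q = 0.149 m³/s × 3.156e+07 s/yr = 4.702e+06 m³/yr.
Steady-state CSTR mass balance: W = Q·C + k·V·C, so C = W/(Q + kV).
Q + kV = 4.702e+06 + 69·1.44e+09 = 9.936e+10 m³/yr.
C = 66200/9.936e+10 = 6.662e-07 kg/m³ = 0.0006662 mg/L = 0.6662 µg/L.

0.666 µg/L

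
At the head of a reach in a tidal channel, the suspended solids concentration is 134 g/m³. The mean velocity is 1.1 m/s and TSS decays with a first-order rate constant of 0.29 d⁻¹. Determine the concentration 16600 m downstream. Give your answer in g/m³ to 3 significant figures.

127 g/m³

Travel time t = 16600 m / 1.1 m/s = 1.66e+04/1.1 = 1.509e+04 s = 0.1747 d.
First-order decay: C = 134·exp(−0.29·0.1747) = 134·0.9506 = 127.4 g/m³.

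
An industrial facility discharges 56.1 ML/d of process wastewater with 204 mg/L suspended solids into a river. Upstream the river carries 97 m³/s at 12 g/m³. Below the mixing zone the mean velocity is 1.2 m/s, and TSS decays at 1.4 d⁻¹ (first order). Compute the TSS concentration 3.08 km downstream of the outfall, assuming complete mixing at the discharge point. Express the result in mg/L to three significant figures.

56.1 ML/d = 0.6493 m³/s.
After complete mixing, C₀ = (0.6493·204 + 97·12) / 97.65 = 13.28 mg/L.
Travel time t = 3080 m / 1.2 m/s = 2567 s = 0.02971 d.
C = 13.28·exp(−1.4·0.02971) = 13.28·0.9593 = 12.74 mg/L.

12.7 mg/L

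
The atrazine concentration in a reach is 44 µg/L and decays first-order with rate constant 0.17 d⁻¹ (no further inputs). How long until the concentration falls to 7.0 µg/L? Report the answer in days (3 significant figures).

t = ln(C₀/C)/k = ln(44/7.0)/0.17 = 1.838/0.17 = 10.81 d.

10.8 d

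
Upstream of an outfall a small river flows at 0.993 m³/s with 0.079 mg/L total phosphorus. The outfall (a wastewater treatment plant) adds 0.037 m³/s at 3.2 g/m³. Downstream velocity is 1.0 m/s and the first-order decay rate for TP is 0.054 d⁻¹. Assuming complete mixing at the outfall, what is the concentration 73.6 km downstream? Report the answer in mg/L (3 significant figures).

0.183 mg/L

After complete mixing, C₀ = (0.037·3.2 + 0.993·0.079) / 1.03 = 0.1911 mg/L.
Travel time t = 7.36e+04 m / 1.0 m/s = 7.36e+04 s = 0.8519 d.
C = 0.1911·exp(−0.054·0.8519) = 0.1911·0.955 = 0.1825 mg/L.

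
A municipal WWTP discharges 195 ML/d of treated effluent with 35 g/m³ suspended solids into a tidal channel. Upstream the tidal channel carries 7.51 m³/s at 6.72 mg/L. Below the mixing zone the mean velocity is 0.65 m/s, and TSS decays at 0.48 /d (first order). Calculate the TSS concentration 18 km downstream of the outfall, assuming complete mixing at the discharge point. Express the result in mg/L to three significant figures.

11.4 mg/L

195 ML/d = 2.257 m³/s.
After complete mixing, C₀ = (2.257·35 + 7.51·6.72) / 9.767 = 13.25 mg/L.
Travel time t = 1.8e+04 m / 0.65 m/s = 2.769e+04 s = 0.3205 d.
C = 13.25·exp(−0.48·0.3205) = 13.25·0.8574 = 11.36 mg/L.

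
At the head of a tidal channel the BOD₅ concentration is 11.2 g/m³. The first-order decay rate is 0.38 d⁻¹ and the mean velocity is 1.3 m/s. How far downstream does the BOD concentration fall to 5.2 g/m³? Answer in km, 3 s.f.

From C = C₀·e^(−kt), t = ln(C₀/C)/k = ln(11.2/5.2)/0.38 = 0.7673/0.38 = 2.019 d.
Distance = v·t = 1.3 m/s × 1.744e+05 s = 2.268e+05 m = 226.8 km.

227 km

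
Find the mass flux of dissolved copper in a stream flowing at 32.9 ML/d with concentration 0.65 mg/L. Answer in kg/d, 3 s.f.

32.9 ML/d = 0.3808 m³/s.
Mass flux = Q·C = 0.3808 m³/s × 0.65 g/m³ = 0.2475 g/s.
= 0.2475 g/s × 86.4 = 21.38 kg/d.

21.4 kg/d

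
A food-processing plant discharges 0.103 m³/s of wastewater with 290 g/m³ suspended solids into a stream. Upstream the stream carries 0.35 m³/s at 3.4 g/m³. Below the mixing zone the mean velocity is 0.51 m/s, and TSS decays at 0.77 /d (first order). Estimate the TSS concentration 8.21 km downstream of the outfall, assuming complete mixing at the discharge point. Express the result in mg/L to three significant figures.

59.4 mg/L

After complete mixing, C₀ = (0.103·290 + 0.35·3.4) / 0.453 = 68.57 mg/L.
Travel time t = 8210 m / 0.51 m/s = 1.61e+04 s = 0.1863 d.
C = 68.57·exp(−0.77·0.1863) = 68.57·0.8663 = 59.4 mg/L.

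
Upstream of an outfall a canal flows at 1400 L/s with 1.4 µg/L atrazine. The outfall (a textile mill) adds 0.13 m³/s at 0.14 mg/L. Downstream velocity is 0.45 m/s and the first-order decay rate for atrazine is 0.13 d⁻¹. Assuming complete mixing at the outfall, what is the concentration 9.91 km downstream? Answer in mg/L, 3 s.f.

1400 L/s = 1.4 m³/s.
1.4 µg/L = 0.0014 mg/L.
After complete mixing, C₀ = (0.13·0.14 + 1.4·0.0014) / 1.53 = 0.01318 mg/L.
Travel time t = 9910 m / 0.45 m/s = 2.202e+04 s = 0.2549 d.
C = 0.01318·exp(−0.13·0.2549) = 0.01318·0.9674 = 0.01275 mg/L.

0.0127 mg/L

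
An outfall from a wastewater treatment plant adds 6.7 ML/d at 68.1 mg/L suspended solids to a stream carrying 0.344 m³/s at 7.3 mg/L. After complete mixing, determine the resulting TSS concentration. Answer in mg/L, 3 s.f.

18.5 mg/L

6.7 ML/d = 0.07755 m³/s.
Flow-weighted mixing gives C = (0.07755·68.1 + 0.344·7.3) / (0.07755 + 0.344) = 7.792/0.4215 = 18.48 mg/L.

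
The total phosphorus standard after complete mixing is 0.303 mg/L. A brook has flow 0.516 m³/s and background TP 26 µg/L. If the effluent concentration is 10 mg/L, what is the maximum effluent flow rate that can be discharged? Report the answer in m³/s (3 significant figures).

0.0147 m³/s

26 µg/L = 0.026 mg/L.
Mass balance at complete mixing: C_std·(Q_w + Q_r) = Q_w·C_e + Q_r·C_b.
Rearranging, Q_w = Q_r·(C_std − C_b)/(C_e − C_std) = 0.516·(0.303 − 0.026) / (10 − 0.303) = 0.01474 m³/s.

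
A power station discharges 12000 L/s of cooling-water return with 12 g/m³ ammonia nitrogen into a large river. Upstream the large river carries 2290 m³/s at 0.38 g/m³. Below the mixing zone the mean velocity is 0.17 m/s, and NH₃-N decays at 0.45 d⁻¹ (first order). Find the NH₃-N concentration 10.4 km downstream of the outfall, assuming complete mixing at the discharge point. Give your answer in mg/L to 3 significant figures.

0.320 mg/L

12000 L/s = 12 m³/s.
After complete mixing, C₀ = (12·12 + 2290·0.38) / 2302 = 0.4406 mg/L.
Travel time t = 1.04e+04 m / 0.17 m/s = 6.118e+04 s = 0.7081 d.
C = 0.4406·exp(−0.45·0.7081) = 0.4406·0.7271 = 0.3204 mg/L.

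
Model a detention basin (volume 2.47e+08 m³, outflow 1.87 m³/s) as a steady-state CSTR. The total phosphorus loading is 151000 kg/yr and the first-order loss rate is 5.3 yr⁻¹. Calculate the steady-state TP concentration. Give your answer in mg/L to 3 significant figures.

Outflow Q = 1.87 m³/s × 3.156e+07 s/yr = 5.901e+07 m³/yr.
Steady-state CSTR mass balance: W = Q·C + k·V·C, so C = W/(Q + kV).
Q + kV = 5.901e+07 + 5.3·2.47e+08 = 1.368e+09 m³/yr.
C = 151000/1.368e+09 = 0.0001104 kg/m³ = 0.1104 mg/L.

0.110 mg/L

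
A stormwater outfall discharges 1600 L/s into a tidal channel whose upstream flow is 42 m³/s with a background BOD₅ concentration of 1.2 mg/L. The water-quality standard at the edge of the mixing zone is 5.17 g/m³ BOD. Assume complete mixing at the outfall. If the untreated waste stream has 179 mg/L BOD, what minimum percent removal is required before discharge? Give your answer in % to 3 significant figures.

38.9 %

1600 L/s = 1.6 m³/s.
Mass balance: 5.17·43.6 = 1.6·Cₑ + 42·1.2.
Cₑ = (225.4 − 50.4) / 1.6 = 109.4 mg/L.
Required removal = 1 − 109.4/179 = 38.89 %.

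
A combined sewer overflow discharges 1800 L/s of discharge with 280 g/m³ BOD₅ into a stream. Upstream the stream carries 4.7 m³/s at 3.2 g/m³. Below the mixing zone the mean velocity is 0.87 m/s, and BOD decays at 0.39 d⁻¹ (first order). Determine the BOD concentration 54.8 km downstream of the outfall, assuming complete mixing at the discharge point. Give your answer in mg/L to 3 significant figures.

60.1 mg/L

1800 L/s = 1.8 m³/s.
After complete mixing, C₀ = (1.8·280 + 4.7·3.2) / 6.5 = 79.85 mg/L.
Travel time t = 5.48e+04 m / 0.87 m/s = 6.299e+04 s = 0.729 d.
C = 79.85·exp(−0.39·0.729) = 79.85·0.7525 = 60.09 mg/L.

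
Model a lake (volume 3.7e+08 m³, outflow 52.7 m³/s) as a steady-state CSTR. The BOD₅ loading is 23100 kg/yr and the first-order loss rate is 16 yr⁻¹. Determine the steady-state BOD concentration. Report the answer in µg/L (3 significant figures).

3.05 µg/L

Outflow Q = 52.7 m³/s × 3.156e+07 s/yr = 1.663e+09 m³/yr.
Steady-state CSTR mass balance: W = Q·C + k·V·C, so C = W/(Q + kV).
Q + kV = 1.663e+09 + 16·3.7e+08 = 7.583e+09 m³/yr.
C = 23100/7.583e+09 = 3.046e-06 kg/m³ = 0.003046 mg/L = 3.046 µg/L.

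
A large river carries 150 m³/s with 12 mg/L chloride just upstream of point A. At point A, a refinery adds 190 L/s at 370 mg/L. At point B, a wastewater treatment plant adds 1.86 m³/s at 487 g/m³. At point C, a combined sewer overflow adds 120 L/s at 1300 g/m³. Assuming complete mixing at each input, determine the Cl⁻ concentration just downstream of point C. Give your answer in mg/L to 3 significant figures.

19.3 mg/L

190 L/s = 0.19 m³/s.
After input A: C = (150·12 + 0.19·370) / 150.2 = 12.45 mg/L.
After input B: C = (150.2·12.45 + 1.86·487) / 152.1 = 18.26 mg/L.
120 L/s = 0.12 m³/s.
After input C: C = (152.1·18.26 + 0.12·1300) / 152.2 = 19.27 mg/L.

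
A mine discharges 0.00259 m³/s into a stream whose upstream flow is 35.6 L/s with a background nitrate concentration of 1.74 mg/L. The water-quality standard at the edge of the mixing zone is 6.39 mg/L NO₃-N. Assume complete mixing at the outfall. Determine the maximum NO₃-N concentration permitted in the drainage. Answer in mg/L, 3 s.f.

35.6 L/s = 0.0356 m³/s.
Mass balance: 6.39·0.03819 = 0.00259·Cₑ + 0.0356·1.74.
Cₑ = (0.244 − 0.06194) / 0.00259 = 70.31 mg/L.

70.3 mg/L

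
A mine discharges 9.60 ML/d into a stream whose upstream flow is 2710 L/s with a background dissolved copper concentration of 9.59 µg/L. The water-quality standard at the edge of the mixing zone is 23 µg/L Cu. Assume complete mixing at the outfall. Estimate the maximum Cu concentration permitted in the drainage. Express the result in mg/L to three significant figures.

0.350 mg/L

9.60 ML/d = 0.1111 m³/s.
2710 L/s = 2.71 m³/s.
9.59 µg/L = 0.00959 mg/L.
23 µg/L = 0.023 mg/L.
Mass balance: 0.023·2.821 = 0.1111·Cₑ + 2.71·0.00959.
Cₑ = (0.06489 − 0.02599) / 0.1111 = 0.3501 mg/L.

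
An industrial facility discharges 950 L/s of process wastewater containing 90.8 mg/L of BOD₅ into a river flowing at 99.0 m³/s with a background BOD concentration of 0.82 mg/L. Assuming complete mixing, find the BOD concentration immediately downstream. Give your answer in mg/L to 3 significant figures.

1.68 mg/L

950 L/s = 0.95 m³/s.
By mass balance at complete mixing, C = (0.95·90.8 + 99·0.82) / (0.95 + 99) = 167.4/99.95 = 1.675 mg/L.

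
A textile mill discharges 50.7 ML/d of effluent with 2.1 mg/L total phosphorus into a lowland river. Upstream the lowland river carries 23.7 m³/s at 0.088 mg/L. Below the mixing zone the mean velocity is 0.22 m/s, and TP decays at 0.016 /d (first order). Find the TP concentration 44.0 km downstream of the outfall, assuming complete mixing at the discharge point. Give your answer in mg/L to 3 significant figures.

0.132 mg/L

50.7 ML/d = 0.5868 m³/s.
After complete mixing, C₀ = (0.5868·2.1 + 23.7·0.088) / 24.29 = 0.1366 mg/L.
Travel time t = 4.4e+04 m / 0.22 m/s = 2e+05 s = 2.315 d.
C = 0.1366·exp(−0.016·2.315) = 0.1366·0.9636 = 0.1316 mg/L.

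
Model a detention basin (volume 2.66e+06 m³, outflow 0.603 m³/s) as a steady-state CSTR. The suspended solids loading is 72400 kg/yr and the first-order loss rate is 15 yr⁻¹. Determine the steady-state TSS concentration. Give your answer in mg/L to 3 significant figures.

Outflow Q = 0.603 m³/s × 3.156e+07 s/yr = 1.903e+07 m³/yr.
Steady-state CSTR mass balance: W = Q·C + k·V·C, so C = W/(Q + kV).
Q + kV = 1.903e+07 + 15·2.66e+06 = 5.893e+07 m³/yr.
C = 72400/5.893e+07 = 0.001229 kg/m³ = 1.229 mg/L.

1.23 mg/L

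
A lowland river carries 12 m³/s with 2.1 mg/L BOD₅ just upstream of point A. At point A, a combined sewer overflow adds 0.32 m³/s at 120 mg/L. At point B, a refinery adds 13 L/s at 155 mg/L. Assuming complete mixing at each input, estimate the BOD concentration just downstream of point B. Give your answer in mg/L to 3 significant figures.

5.32 mg/L

After input A: C = (12·2.1 + 0.32·120) / 12.32 = 5.162 mg/L.
13 L/s = 0.013 m³/s.
After input B: C = (12.32·5.162 + 0.013·155) / 12.33 = 5.32 mg/L.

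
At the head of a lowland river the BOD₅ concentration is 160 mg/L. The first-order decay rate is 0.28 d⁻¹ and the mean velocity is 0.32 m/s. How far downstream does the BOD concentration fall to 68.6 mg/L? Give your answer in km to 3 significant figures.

From C = C₀·e^(−kt), t = ln(C₀/C)/k = ln(160/68.6)/0.28 = 0.8469/0.28 = 3.025 d.
Distance = v·t = 0.32 m/s × 2.613e+05 s = 8.362e+04 m = 83.62 km.

83.6 km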